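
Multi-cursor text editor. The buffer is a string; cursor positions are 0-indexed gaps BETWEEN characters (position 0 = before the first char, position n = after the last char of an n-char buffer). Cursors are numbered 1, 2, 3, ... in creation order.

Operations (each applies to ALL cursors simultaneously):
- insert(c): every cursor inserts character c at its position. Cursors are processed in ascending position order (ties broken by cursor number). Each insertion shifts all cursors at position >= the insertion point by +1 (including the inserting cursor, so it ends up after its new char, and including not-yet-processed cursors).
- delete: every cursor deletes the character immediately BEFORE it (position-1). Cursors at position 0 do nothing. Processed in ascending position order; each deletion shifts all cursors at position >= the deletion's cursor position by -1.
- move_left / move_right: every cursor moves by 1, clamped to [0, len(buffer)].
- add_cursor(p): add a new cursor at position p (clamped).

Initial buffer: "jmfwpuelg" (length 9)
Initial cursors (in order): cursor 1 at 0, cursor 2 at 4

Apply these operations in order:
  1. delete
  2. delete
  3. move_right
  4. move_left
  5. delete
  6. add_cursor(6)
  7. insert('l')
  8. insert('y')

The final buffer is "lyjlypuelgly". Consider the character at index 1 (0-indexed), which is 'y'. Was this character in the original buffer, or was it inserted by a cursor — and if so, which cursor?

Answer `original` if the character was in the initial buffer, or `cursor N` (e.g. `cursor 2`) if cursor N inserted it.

Answer: cursor 1

Derivation:
After op 1 (delete): buffer="jmfpuelg" (len 8), cursors c1@0 c2@3, authorship ........
After op 2 (delete): buffer="jmpuelg" (len 7), cursors c1@0 c2@2, authorship .......
After op 3 (move_right): buffer="jmpuelg" (len 7), cursors c1@1 c2@3, authorship .......
After op 4 (move_left): buffer="jmpuelg" (len 7), cursors c1@0 c2@2, authorship .......
After op 5 (delete): buffer="jpuelg" (len 6), cursors c1@0 c2@1, authorship ......
After op 6 (add_cursor(6)): buffer="jpuelg" (len 6), cursors c1@0 c2@1 c3@6, authorship ......
After op 7 (insert('l')): buffer="ljlpuelgl" (len 9), cursors c1@1 c2@3 c3@9, authorship 1.2.....3
After op 8 (insert('y')): buffer="lyjlypuelgly" (len 12), cursors c1@2 c2@5 c3@12, authorship 11.22.....33
Authorship (.=original, N=cursor N): 1 1 . 2 2 . . . . . 3 3
Index 1: author = 1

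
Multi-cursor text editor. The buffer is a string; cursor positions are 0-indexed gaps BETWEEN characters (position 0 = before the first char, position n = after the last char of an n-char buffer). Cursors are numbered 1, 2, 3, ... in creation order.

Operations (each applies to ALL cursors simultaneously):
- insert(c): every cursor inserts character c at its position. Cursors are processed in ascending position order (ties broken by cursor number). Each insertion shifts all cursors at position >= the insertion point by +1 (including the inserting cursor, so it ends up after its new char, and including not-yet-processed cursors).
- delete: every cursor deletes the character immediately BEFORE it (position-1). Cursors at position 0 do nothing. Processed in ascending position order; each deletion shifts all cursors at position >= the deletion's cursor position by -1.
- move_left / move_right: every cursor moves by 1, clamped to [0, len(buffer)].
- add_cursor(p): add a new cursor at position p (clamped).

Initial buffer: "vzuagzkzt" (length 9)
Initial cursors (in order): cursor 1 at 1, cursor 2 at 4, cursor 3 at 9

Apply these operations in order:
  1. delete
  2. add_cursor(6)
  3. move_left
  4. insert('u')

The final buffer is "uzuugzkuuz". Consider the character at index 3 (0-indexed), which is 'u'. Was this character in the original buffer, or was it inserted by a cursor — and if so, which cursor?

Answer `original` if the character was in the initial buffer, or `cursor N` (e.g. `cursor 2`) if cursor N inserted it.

Answer: original

Derivation:
After op 1 (delete): buffer="zugzkz" (len 6), cursors c1@0 c2@2 c3@6, authorship ......
After op 2 (add_cursor(6)): buffer="zugzkz" (len 6), cursors c1@0 c2@2 c3@6 c4@6, authorship ......
After op 3 (move_left): buffer="zugzkz" (len 6), cursors c1@0 c2@1 c3@5 c4@5, authorship ......
After op 4 (insert('u')): buffer="uzuugzkuuz" (len 10), cursors c1@1 c2@3 c3@9 c4@9, authorship 1.2....34.
Authorship (.=original, N=cursor N): 1 . 2 . . . . 3 4 .
Index 3: author = original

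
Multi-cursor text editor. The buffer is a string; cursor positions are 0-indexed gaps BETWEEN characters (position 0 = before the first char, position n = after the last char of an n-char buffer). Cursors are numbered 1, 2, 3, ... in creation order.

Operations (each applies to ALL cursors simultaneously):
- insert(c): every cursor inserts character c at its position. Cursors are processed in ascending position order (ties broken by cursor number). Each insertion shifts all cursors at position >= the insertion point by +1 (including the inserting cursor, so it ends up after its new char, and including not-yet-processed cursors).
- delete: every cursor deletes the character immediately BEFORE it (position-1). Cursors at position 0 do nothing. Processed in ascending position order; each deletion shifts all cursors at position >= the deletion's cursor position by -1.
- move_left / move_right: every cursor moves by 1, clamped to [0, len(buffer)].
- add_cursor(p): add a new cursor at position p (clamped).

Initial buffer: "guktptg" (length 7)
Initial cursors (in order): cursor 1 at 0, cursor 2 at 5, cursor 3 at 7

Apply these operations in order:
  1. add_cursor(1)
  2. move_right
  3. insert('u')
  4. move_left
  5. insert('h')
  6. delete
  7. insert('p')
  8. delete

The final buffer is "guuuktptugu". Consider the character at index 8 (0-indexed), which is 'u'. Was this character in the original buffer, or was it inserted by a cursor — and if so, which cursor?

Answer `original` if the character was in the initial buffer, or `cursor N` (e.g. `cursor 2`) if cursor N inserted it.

After op 1 (add_cursor(1)): buffer="guktptg" (len 7), cursors c1@0 c4@1 c2@5 c3@7, authorship .......
After op 2 (move_right): buffer="guktptg" (len 7), cursors c1@1 c4@2 c2@6 c3@7, authorship .......
After op 3 (insert('u')): buffer="guuuktptugu" (len 11), cursors c1@2 c4@4 c2@9 c3@11, authorship .1.4....2.3
After op 4 (move_left): buffer="guuuktptugu" (len 11), cursors c1@1 c4@3 c2@8 c3@10, authorship .1.4....2.3
After op 5 (insert('h')): buffer="ghuuhuktpthughu" (len 15), cursors c1@2 c4@5 c2@11 c3@14, authorship .11.44....22.33
After op 6 (delete): buffer="guuuktptugu" (len 11), cursors c1@1 c4@3 c2@8 c3@10, authorship .1.4....2.3
After op 7 (insert('p')): buffer="gpuupuktptpugpu" (len 15), cursors c1@2 c4@5 c2@11 c3@14, authorship .11.44....22.33
After op 8 (delete): buffer="guuuktptugu" (len 11), cursors c1@1 c4@3 c2@8 c3@10, authorship .1.4....2.3
Authorship (.=original, N=cursor N): . 1 . 4 . . . . 2 . 3
Index 8: author = 2

Answer: cursor 2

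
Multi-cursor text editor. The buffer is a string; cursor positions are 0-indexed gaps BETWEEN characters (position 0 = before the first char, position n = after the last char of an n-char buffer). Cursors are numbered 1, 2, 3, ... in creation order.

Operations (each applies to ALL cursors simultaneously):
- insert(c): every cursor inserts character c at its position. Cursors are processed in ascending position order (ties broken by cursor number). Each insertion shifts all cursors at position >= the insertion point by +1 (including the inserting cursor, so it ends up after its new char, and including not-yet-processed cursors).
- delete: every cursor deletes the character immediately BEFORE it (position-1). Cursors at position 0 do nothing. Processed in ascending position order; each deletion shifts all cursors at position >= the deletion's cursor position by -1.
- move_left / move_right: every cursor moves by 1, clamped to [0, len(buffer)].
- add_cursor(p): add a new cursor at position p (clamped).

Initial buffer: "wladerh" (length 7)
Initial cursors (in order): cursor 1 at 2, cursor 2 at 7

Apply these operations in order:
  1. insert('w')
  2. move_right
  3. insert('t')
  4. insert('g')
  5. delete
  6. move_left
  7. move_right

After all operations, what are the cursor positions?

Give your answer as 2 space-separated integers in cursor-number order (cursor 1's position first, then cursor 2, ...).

Answer: 5 11

Derivation:
After op 1 (insert('w')): buffer="wlwaderhw" (len 9), cursors c1@3 c2@9, authorship ..1.....2
After op 2 (move_right): buffer="wlwaderhw" (len 9), cursors c1@4 c2@9, authorship ..1.....2
After op 3 (insert('t')): buffer="wlwatderhwt" (len 11), cursors c1@5 c2@11, authorship ..1.1....22
After op 4 (insert('g')): buffer="wlwatgderhwtg" (len 13), cursors c1@6 c2@13, authorship ..1.11....222
After op 5 (delete): buffer="wlwatderhwt" (len 11), cursors c1@5 c2@11, authorship ..1.1....22
After op 6 (move_left): buffer="wlwatderhwt" (len 11), cursors c1@4 c2@10, authorship ..1.1....22
After op 7 (move_right): buffer="wlwatderhwt" (len 11), cursors c1@5 c2@11, authorship ..1.1....22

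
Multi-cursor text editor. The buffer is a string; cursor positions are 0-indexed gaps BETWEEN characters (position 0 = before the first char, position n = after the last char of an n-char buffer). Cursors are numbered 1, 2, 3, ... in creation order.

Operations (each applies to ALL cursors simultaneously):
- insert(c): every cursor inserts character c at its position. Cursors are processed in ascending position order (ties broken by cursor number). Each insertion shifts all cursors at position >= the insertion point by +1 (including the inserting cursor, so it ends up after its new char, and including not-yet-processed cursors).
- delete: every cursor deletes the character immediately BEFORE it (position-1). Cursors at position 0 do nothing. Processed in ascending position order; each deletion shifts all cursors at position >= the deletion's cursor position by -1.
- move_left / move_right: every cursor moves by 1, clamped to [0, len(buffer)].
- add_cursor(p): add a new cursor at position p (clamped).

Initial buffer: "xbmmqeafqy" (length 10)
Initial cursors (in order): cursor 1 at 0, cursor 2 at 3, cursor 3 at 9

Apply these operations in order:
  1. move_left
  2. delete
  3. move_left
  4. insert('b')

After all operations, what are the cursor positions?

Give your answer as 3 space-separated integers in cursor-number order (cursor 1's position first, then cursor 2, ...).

After op 1 (move_left): buffer="xbmmqeafqy" (len 10), cursors c1@0 c2@2 c3@8, authorship ..........
After op 2 (delete): buffer="xmmqeaqy" (len 8), cursors c1@0 c2@1 c3@6, authorship ........
After op 3 (move_left): buffer="xmmqeaqy" (len 8), cursors c1@0 c2@0 c3@5, authorship ........
After op 4 (insert('b')): buffer="bbxmmqebaqy" (len 11), cursors c1@2 c2@2 c3@8, authorship 12.....3...

Answer: 2 2 8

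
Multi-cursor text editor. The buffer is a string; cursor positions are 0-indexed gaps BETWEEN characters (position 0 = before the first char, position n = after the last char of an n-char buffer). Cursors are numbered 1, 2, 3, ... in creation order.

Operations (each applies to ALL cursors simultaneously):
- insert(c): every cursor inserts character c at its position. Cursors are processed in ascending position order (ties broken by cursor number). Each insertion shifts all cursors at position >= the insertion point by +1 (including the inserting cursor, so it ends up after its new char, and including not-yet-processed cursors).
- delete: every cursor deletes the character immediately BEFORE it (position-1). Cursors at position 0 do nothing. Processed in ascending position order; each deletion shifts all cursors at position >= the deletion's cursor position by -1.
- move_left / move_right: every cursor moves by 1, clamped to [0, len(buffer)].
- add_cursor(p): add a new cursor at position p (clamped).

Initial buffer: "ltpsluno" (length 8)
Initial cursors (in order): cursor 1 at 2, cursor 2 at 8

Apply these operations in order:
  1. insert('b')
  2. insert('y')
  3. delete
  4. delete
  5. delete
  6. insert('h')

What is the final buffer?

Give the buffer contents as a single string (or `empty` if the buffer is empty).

After op 1 (insert('b')): buffer="ltbpslunob" (len 10), cursors c1@3 c2@10, authorship ..1......2
After op 2 (insert('y')): buffer="ltbypslunoby" (len 12), cursors c1@4 c2@12, authorship ..11......22
After op 3 (delete): buffer="ltbpslunob" (len 10), cursors c1@3 c2@10, authorship ..1......2
After op 4 (delete): buffer="ltpsluno" (len 8), cursors c1@2 c2@8, authorship ........
After op 5 (delete): buffer="lpslun" (len 6), cursors c1@1 c2@6, authorship ......
After op 6 (insert('h')): buffer="lhpslunh" (len 8), cursors c1@2 c2@8, authorship .1.....2

Answer: lhpslunh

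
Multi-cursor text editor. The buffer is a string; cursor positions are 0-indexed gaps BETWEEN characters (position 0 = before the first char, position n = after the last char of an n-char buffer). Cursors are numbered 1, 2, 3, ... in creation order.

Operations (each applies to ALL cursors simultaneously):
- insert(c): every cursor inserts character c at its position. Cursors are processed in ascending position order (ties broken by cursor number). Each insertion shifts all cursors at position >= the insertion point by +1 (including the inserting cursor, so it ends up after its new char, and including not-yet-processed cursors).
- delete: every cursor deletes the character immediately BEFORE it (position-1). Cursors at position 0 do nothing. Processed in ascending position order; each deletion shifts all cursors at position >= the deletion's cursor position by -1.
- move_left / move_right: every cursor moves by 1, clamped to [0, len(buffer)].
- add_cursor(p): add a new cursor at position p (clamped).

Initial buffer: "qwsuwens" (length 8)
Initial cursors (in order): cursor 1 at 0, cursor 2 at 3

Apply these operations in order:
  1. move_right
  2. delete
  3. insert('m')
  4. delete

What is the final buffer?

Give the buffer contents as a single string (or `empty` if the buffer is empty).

Answer: wswens

Derivation:
After op 1 (move_right): buffer="qwsuwens" (len 8), cursors c1@1 c2@4, authorship ........
After op 2 (delete): buffer="wswens" (len 6), cursors c1@0 c2@2, authorship ......
After op 3 (insert('m')): buffer="mwsmwens" (len 8), cursors c1@1 c2@4, authorship 1..2....
After op 4 (delete): buffer="wswens" (len 6), cursors c1@0 c2@2, authorship ......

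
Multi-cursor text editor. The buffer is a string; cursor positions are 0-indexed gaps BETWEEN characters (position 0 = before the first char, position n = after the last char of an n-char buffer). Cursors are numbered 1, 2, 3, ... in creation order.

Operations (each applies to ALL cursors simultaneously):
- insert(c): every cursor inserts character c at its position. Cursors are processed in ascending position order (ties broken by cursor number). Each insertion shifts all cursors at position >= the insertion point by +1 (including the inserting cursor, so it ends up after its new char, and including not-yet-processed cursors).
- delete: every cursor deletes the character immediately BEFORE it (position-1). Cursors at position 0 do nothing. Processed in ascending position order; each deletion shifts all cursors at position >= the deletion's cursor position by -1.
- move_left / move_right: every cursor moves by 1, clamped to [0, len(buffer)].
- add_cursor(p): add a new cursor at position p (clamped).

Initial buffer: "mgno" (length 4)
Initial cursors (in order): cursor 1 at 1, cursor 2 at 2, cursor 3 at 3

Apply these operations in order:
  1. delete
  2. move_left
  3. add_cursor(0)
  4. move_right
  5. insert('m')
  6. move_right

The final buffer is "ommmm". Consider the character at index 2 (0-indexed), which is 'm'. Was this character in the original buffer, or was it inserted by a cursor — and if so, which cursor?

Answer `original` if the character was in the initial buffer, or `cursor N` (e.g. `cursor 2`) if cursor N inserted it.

After op 1 (delete): buffer="o" (len 1), cursors c1@0 c2@0 c3@0, authorship .
After op 2 (move_left): buffer="o" (len 1), cursors c1@0 c2@0 c3@0, authorship .
After op 3 (add_cursor(0)): buffer="o" (len 1), cursors c1@0 c2@0 c3@0 c4@0, authorship .
After op 4 (move_right): buffer="o" (len 1), cursors c1@1 c2@1 c3@1 c4@1, authorship .
After op 5 (insert('m')): buffer="ommmm" (len 5), cursors c1@5 c2@5 c3@5 c4@5, authorship .1234
After op 6 (move_right): buffer="ommmm" (len 5), cursors c1@5 c2@5 c3@5 c4@5, authorship .1234
Authorship (.=original, N=cursor N): . 1 2 3 4
Index 2: author = 2

Answer: cursor 2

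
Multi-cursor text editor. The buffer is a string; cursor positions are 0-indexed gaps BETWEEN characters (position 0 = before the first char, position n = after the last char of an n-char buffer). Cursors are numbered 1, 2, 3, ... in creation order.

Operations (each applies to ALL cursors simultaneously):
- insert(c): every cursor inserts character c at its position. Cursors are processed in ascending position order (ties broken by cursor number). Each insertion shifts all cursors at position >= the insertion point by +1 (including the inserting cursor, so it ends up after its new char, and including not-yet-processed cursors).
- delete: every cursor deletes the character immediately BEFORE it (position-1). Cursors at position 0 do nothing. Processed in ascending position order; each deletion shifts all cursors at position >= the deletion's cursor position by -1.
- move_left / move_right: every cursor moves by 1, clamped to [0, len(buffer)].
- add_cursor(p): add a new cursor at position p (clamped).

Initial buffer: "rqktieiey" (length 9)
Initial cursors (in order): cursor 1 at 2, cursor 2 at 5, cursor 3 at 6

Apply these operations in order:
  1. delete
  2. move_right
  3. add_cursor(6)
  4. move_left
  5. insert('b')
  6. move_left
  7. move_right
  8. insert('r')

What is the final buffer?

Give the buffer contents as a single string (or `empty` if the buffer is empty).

After op 1 (delete): buffer="rktiey" (len 6), cursors c1@1 c2@3 c3@3, authorship ......
After op 2 (move_right): buffer="rktiey" (len 6), cursors c1@2 c2@4 c3@4, authorship ......
After op 3 (add_cursor(6)): buffer="rktiey" (len 6), cursors c1@2 c2@4 c3@4 c4@6, authorship ......
After op 4 (move_left): buffer="rktiey" (len 6), cursors c1@1 c2@3 c3@3 c4@5, authorship ......
After op 5 (insert('b')): buffer="rbktbbieby" (len 10), cursors c1@2 c2@6 c3@6 c4@9, authorship .1..23..4.
After op 6 (move_left): buffer="rbktbbieby" (len 10), cursors c1@1 c2@5 c3@5 c4@8, authorship .1..23..4.
After op 7 (move_right): buffer="rbktbbieby" (len 10), cursors c1@2 c2@6 c3@6 c4@9, authorship .1..23..4.
After op 8 (insert('r')): buffer="rbrktbbrriebry" (len 14), cursors c1@3 c2@9 c3@9 c4@13, authorship .11..2323..44.

Answer: rbrktbbrriebry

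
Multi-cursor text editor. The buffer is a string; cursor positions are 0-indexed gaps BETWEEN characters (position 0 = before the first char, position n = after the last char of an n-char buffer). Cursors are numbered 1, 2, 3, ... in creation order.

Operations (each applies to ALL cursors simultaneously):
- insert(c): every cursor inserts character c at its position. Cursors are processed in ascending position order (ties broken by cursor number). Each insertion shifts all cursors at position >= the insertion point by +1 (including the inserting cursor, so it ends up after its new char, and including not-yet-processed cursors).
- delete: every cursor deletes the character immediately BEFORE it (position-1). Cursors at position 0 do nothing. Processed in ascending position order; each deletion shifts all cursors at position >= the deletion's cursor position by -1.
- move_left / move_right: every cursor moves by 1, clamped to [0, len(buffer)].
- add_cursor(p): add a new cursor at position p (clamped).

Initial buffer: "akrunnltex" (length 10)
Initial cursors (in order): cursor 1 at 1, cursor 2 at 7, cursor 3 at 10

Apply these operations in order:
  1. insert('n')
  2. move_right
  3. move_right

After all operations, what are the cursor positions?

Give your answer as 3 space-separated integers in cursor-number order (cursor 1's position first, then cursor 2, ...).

After op 1 (insert('n')): buffer="ankrunnlntexn" (len 13), cursors c1@2 c2@9 c3@13, authorship .1......2...3
After op 2 (move_right): buffer="ankrunnlntexn" (len 13), cursors c1@3 c2@10 c3@13, authorship .1......2...3
After op 3 (move_right): buffer="ankrunnlntexn" (len 13), cursors c1@4 c2@11 c3@13, authorship .1......2...3

Answer: 4 11 13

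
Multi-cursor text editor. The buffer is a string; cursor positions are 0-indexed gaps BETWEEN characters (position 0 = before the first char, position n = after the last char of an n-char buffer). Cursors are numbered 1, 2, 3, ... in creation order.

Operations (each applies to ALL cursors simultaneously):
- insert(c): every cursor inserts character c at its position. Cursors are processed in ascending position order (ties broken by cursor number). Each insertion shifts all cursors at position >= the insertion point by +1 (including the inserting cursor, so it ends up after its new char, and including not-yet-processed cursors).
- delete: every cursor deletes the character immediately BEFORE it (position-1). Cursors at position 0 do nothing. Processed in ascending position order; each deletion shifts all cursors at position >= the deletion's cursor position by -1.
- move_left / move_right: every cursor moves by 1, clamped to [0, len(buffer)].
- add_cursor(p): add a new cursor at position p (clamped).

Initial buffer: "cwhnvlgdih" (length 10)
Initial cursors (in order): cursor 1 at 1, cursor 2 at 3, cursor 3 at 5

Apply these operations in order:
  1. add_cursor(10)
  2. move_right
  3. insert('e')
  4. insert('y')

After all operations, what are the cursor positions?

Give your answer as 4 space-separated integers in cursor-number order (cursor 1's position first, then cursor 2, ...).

Answer: 4 8 12 18

Derivation:
After op 1 (add_cursor(10)): buffer="cwhnvlgdih" (len 10), cursors c1@1 c2@3 c3@5 c4@10, authorship ..........
After op 2 (move_right): buffer="cwhnvlgdih" (len 10), cursors c1@2 c2@4 c3@6 c4@10, authorship ..........
After op 3 (insert('e')): buffer="cwehnevlegdihe" (len 14), cursors c1@3 c2@6 c3@9 c4@14, authorship ..1..2..3....4
After op 4 (insert('y')): buffer="cweyhneyvleygdihey" (len 18), cursors c1@4 c2@8 c3@12 c4@18, authorship ..11..22..33....44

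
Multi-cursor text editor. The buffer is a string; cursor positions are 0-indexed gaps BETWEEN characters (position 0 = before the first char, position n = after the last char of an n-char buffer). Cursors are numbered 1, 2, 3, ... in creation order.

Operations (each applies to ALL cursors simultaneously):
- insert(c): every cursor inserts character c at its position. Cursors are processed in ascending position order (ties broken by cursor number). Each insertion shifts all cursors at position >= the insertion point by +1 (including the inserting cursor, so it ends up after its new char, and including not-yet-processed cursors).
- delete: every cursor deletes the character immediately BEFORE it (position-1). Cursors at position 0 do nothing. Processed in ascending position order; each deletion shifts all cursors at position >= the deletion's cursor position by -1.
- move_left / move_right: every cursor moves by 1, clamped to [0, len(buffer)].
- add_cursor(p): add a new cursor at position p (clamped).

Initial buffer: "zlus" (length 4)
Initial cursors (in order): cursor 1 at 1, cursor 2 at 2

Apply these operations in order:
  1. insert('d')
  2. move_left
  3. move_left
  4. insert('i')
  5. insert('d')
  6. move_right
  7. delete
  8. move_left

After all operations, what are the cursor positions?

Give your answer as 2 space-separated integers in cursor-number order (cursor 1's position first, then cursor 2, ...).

After op 1 (insert('d')): buffer="zdldus" (len 6), cursors c1@2 c2@4, authorship .1.2..
After op 2 (move_left): buffer="zdldus" (len 6), cursors c1@1 c2@3, authorship .1.2..
After op 3 (move_left): buffer="zdldus" (len 6), cursors c1@0 c2@2, authorship .1.2..
After op 4 (insert('i')): buffer="izdildus" (len 8), cursors c1@1 c2@4, authorship 1.12.2..
After op 5 (insert('d')): buffer="idzdidldus" (len 10), cursors c1@2 c2@6, authorship 11.122.2..
After op 6 (move_right): buffer="idzdidldus" (len 10), cursors c1@3 c2@7, authorship 11.122.2..
After op 7 (delete): buffer="iddiddus" (len 8), cursors c1@2 c2@5, authorship 111222..
After op 8 (move_left): buffer="iddiddus" (len 8), cursors c1@1 c2@4, authorship 111222..

Answer: 1 4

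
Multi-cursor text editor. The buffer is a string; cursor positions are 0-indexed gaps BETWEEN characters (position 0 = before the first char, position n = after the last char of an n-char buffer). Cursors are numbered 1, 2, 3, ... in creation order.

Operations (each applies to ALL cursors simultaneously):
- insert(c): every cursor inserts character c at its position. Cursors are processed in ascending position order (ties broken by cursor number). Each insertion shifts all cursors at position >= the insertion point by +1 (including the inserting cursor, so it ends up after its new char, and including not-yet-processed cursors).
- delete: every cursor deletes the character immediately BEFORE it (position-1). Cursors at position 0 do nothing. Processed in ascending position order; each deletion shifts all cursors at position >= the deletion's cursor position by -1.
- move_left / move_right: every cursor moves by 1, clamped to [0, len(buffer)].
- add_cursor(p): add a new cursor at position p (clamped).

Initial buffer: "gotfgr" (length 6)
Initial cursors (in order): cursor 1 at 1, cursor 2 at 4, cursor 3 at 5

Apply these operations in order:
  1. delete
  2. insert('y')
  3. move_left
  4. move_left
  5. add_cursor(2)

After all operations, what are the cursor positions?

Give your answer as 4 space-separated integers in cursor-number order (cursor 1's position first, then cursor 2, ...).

After op 1 (delete): buffer="otr" (len 3), cursors c1@0 c2@2 c3@2, authorship ...
After op 2 (insert('y')): buffer="yotyyr" (len 6), cursors c1@1 c2@5 c3@5, authorship 1..23.
After op 3 (move_left): buffer="yotyyr" (len 6), cursors c1@0 c2@4 c3@4, authorship 1..23.
After op 4 (move_left): buffer="yotyyr" (len 6), cursors c1@0 c2@3 c3@3, authorship 1..23.
After op 5 (add_cursor(2)): buffer="yotyyr" (len 6), cursors c1@0 c4@2 c2@3 c3@3, authorship 1..23.

Answer: 0 3 3 2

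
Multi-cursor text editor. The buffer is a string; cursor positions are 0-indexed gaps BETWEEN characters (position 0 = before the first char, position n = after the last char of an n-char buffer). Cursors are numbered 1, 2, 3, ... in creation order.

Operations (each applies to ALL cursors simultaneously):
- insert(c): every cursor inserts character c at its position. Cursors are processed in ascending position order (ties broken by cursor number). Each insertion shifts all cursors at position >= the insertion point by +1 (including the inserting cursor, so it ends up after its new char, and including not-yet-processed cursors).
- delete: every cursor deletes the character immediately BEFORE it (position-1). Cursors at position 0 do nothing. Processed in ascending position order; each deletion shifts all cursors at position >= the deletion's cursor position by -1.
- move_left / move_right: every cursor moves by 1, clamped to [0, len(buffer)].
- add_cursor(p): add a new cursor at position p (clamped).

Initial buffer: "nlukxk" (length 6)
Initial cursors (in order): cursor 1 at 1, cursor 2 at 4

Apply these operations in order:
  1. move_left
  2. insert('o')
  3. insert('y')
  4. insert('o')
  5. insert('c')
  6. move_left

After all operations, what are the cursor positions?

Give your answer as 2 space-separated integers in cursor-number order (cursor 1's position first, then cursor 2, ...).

After op 1 (move_left): buffer="nlukxk" (len 6), cursors c1@0 c2@3, authorship ......
After op 2 (insert('o')): buffer="onluokxk" (len 8), cursors c1@1 c2@5, authorship 1...2...
After op 3 (insert('y')): buffer="oynluoykxk" (len 10), cursors c1@2 c2@7, authorship 11...22...
After op 4 (insert('o')): buffer="oyonluoyokxk" (len 12), cursors c1@3 c2@9, authorship 111...222...
After op 5 (insert('c')): buffer="oyocnluoyockxk" (len 14), cursors c1@4 c2@11, authorship 1111...2222...
After op 6 (move_left): buffer="oyocnluoyockxk" (len 14), cursors c1@3 c2@10, authorship 1111...2222...

Answer: 3 10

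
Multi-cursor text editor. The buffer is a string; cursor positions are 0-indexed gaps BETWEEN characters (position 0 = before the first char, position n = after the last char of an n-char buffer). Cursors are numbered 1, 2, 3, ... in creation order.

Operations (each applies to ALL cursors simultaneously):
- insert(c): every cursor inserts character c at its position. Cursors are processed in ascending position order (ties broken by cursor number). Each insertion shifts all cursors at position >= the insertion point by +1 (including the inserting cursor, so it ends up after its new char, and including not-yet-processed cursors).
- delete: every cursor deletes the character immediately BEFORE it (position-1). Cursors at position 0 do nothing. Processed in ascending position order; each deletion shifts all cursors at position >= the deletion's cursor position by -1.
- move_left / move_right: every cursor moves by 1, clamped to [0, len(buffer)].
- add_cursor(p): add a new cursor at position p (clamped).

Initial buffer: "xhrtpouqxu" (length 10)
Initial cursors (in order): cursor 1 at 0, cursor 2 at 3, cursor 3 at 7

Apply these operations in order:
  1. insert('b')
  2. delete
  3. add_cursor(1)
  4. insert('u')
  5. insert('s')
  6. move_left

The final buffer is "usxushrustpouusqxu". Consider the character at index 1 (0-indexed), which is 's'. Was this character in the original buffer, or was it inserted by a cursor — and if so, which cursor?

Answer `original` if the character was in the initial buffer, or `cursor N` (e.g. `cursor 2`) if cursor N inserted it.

Answer: cursor 1

Derivation:
After op 1 (insert('b')): buffer="bxhrbtpoubqxu" (len 13), cursors c1@1 c2@5 c3@10, authorship 1...2....3...
After op 2 (delete): buffer="xhrtpouqxu" (len 10), cursors c1@0 c2@3 c3@7, authorship ..........
After op 3 (add_cursor(1)): buffer="xhrtpouqxu" (len 10), cursors c1@0 c4@1 c2@3 c3@7, authorship ..........
After op 4 (insert('u')): buffer="uxuhrutpouuqxu" (len 14), cursors c1@1 c4@3 c2@6 c3@11, authorship 1.4..2....3...
After op 5 (insert('s')): buffer="usxushrustpouusqxu" (len 18), cursors c1@2 c4@5 c2@9 c3@15, authorship 11.44..22....33...
After op 6 (move_left): buffer="usxushrustpouusqxu" (len 18), cursors c1@1 c4@4 c2@8 c3@14, authorship 11.44..22....33...
Authorship (.=original, N=cursor N): 1 1 . 4 4 . . 2 2 . . . . 3 3 . . .
Index 1: author = 1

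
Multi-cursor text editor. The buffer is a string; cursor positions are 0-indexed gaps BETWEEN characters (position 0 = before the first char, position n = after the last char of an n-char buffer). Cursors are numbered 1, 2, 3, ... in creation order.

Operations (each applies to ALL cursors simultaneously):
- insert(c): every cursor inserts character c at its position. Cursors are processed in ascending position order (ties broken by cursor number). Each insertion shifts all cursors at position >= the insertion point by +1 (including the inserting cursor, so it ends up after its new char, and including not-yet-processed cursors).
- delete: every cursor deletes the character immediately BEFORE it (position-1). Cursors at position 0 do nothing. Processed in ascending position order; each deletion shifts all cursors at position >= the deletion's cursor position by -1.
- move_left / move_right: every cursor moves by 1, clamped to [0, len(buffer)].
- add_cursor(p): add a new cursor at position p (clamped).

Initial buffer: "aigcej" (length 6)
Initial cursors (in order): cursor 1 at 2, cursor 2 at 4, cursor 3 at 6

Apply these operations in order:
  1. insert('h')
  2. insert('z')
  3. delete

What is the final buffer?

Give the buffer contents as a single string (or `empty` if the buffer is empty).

Answer: aihgchejh

Derivation:
After op 1 (insert('h')): buffer="aihgchejh" (len 9), cursors c1@3 c2@6 c3@9, authorship ..1..2..3
After op 2 (insert('z')): buffer="aihzgchzejhz" (len 12), cursors c1@4 c2@8 c3@12, authorship ..11..22..33
After op 3 (delete): buffer="aihgchejh" (len 9), cursors c1@3 c2@6 c3@9, authorship ..1..2..3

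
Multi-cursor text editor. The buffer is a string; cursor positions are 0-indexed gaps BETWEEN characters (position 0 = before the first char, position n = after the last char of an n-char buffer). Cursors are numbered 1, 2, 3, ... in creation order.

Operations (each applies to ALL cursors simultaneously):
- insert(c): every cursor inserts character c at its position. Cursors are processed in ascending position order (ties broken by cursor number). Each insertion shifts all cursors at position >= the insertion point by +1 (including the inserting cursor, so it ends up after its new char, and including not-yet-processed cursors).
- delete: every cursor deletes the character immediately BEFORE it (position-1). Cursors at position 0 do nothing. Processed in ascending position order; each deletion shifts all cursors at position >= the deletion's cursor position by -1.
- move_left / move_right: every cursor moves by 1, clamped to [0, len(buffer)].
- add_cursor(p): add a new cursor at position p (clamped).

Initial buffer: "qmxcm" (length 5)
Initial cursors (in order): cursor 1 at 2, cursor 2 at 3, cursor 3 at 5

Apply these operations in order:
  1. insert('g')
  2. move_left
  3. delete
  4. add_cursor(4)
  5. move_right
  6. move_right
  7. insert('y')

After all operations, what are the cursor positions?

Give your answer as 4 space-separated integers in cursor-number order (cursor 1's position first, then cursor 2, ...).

After op 1 (insert('g')): buffer="qmgxgcmg" (len 8), cursors c1@3 c2@5 c3@8, authorship ..1.2..3
After op 2 (move_left): buffer="qmgxgcmg" (len 8), cursors c1@2 c2@4 c3@7, authorship ..1.2..3
After op 3 (delete): buffer="qggcg" (len 5), cursors c1@1 c2@2 c3@4, authorship .12.3
After op 4 (add_cursor(4)): buffer="qggcg" (len 5), cursors c1@1 c2@2 c3@4 c4@4, authorship .12.3
After op 5 (move_right): buffer="qggcg" (len 5), cursors c1@2 c2@3 c3@5 c4@5, authorship .12.3
After op 6 (move_right): buffer="qggcg" (len 5), cursors c1@3 c2@4 c3@5 c4@5, authorship .12.3
After op 7 (insert('y')): buffer="qggycygyy" (len 9), cursors c1@4 c2@6 c3@9 c4@9, authorship .121.2334

Answer: 4 6 9 9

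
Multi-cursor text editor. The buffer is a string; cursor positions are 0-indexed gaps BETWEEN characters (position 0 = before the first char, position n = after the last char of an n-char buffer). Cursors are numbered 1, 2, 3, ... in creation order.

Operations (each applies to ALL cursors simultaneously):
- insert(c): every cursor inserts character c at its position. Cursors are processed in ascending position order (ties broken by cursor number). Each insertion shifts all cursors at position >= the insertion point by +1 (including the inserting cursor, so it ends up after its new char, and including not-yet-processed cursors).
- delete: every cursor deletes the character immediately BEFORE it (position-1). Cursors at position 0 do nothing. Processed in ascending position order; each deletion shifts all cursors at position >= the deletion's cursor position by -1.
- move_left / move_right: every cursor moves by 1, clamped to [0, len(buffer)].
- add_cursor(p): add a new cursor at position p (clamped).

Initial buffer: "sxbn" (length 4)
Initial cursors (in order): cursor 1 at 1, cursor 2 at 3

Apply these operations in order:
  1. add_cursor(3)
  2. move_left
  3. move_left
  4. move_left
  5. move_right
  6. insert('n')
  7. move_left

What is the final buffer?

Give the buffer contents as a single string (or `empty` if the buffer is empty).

Answer: snnnxbn

Derivation:
After op 1 (add_cursor(3)): buffer="sxbn" (len 4), cursors c1@1 c2@3 c3@3, authorship ....
After op 2 (move_left): buffer="sxbn" (len 4), cursors c1@0 c2@2 c3@2, authorship ....
After op 3 (move_left): buffer="sxbn" (len 4), cursors c1@0 c2@1 c3@1, authorship ....
After op 4 (move_left): buffer="sxbn" (len 4), cursors c1@0 c2@0 c3@0, authorship ....
After op 5 (move_right): buffer="sxbn" (len 4), cursors c1@1 c2@1 c3@1, authorship ....
After op 6 (insert('n')): buffer="snnnxbn" (len 7), cursors c1@4 c2@4 c3@4, authorship .123...
After op 7 (move_left): buffer="snnnxbn" (len 7), cursors c1@3 c2@3 c3@3, authorship .123...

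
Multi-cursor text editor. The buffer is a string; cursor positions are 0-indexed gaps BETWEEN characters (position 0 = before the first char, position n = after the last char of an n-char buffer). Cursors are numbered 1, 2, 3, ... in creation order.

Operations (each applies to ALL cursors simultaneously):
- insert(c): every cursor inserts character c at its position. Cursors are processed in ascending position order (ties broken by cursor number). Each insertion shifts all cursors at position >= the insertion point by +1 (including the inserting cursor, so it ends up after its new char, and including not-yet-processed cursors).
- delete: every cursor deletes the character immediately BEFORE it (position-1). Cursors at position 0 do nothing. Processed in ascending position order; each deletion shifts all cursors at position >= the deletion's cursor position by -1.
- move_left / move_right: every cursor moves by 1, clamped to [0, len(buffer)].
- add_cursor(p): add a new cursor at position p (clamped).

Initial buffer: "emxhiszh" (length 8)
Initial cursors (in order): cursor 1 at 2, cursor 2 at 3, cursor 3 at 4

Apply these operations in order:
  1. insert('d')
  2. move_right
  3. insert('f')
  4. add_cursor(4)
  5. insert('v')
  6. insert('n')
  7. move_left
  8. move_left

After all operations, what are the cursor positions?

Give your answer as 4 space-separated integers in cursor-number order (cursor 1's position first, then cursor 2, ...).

Answer: 7 12 17 4

Derivation:
After op 1 (insert('d')): buffer="emdxdhdiszh" (len 11), cursors c1@3 c2@5 c3@7, authorship ..1.2.3....
After op 2 (move_right): buffer="emdxdhdiszh" (len 11), cursors c1@4 c2@6 c3@8, authorship ..1.2.3....
After op 3 (insert('f')): buffer="emdxfdhfdifszh" (len 14), cursors c1@5 c2@8 c3@11, authorship ..1.12.23.3...
After op 4 (add_cursor(4)): buffer="emdxfdhfdifszh" (len 14), cursors c4@4 c1@5 c2@8 c3@11, authorship ..1.12.23.3...
After op 5 (insert('v')): buffer="emdxvfvdhfvdifvszh" (len 18), cursors c4@5 c1@7 c2@11 c3@15, authorship ..1.4112.223.33...
After op 6 (insert('n')): buffer="emdxvnfvndhfvndifvnszh" (len 22), cursors c4@6 c1@9 c2@14 c3@19, authorship ..1.441112.2223.333...
After op 7 (move_left): buffer="emdxvnfvndhfvndifvnszh" (len 22), cursors c4@5 c1@8 c2@13 c3@18, authorship ..1.441112.2223.333...
After op 8 (move_left): buffer="emdxvnfvndhfvndifvnszh" (len 22), cursors c4@4 c1@7 c2@12 c3@17, authorship ..1.441112.2223.333...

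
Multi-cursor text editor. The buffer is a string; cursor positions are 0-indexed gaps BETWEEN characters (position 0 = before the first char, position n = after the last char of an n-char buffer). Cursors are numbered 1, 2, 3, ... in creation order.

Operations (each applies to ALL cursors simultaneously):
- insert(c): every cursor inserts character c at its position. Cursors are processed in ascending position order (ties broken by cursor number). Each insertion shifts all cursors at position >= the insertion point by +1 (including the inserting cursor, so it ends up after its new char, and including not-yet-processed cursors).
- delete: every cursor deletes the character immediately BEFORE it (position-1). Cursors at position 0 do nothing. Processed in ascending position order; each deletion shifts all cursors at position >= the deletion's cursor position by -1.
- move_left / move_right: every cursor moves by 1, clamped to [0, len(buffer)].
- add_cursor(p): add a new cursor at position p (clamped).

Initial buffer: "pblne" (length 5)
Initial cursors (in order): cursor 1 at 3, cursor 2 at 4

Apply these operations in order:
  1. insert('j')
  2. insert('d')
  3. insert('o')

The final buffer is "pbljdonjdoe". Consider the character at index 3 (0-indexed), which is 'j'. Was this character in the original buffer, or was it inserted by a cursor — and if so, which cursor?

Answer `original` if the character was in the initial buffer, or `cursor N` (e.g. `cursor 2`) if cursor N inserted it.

Answer: cursor 1

Derivation:
After op 1 (insert('j')): buffer="pbljnje" (len 7), cursors c1@4 c2@6, authorship ...1.2.
After op 2 (insert('d')): buffer="pbljdnjde" (len 9), cursors c1@5 c2@8, authorship ...11.22.
After op 3 (insert('o')): buffer="pbljdonjdoe" (len 11), cursors c1@6 c2@10, authorship ...111.222.
Authorship (.=original, N=cursor N): . . . 1 1 1 . 2 2 2 .
Index 3: author = 1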